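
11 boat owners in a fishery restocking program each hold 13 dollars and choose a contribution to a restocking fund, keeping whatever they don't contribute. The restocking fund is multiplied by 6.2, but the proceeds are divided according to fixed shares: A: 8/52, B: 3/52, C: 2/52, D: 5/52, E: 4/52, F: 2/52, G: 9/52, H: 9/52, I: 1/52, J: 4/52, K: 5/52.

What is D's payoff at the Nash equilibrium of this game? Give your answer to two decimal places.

28.50 dollars

Each unit j contributes comes back to j as 6.2 × (j's share), so j prefers to contribute only if that share exceeds 1/6.2 = 0.1613; otherwise keeping the unit dominates.
G and H clear that bar, contributing 13 each; the remaining 9 contribute 0. Total contributed: 26.
D keeps 13 and receives 6.2 × 26 × 5/52 = 15.50 from the restocking fund, for a payoff of 28.50.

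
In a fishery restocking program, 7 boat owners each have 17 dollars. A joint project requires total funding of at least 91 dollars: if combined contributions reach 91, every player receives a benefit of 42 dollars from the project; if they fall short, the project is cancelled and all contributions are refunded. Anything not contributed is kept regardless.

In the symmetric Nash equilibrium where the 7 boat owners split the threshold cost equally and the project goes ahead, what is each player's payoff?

46 dollars

Equal share of the threshold: 91/7 = 13.
At this profile no one gains by cutting their contribution: any cut drops the total below 91, the project is cancelled, contributions are refunded, and the deviator ends with 17, which is less than 17 − 13 + 42 = 46. Contributing more than 13 just wastes the excess. So contributing exactly 13 is a best response.
Each player's payoff: 17 − 13 + 42 = 46.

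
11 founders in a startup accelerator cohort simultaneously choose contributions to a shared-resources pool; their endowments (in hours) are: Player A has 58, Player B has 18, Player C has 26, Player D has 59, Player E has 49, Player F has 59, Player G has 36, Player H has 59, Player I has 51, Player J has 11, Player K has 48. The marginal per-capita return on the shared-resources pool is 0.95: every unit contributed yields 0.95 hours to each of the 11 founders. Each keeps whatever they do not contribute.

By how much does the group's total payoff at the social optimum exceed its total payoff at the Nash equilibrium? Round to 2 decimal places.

4479.30 hours

The private return per contributed unit is 0.95 < 1 for everyone, so the Nash equilibrium is zero contribution and the group total is Σ E_j = 58 + 18 + 26 + 59 + 49 + 59 + 36 + 59 + 51 + 11 + 48 = 474.
Each contributed unit returns 10.450 to the group, so the social optimum is full contribution by everyone: group total = 10.450 × 474 = 4953.30.
Efficiency loss = (10.450 − 1) × 474 = 4479.30.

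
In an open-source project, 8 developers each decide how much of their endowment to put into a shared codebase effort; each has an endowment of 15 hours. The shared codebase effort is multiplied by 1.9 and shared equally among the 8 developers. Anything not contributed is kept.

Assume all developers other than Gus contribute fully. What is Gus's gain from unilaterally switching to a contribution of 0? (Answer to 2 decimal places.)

Switching from a contribution of 15 to 0 lets Gus keep an extra 15 hours, but lowers the shared codebase effort by 15, which costs Gus their own share of that drop: 1.9/8 × 15 = 3.56.
Net gain = 15 − 3.56 = 11.44. The private return per contributed unit (0.2375) is below 1, so free-riding is indeed the best response regardless of what the others do.

11.44 hours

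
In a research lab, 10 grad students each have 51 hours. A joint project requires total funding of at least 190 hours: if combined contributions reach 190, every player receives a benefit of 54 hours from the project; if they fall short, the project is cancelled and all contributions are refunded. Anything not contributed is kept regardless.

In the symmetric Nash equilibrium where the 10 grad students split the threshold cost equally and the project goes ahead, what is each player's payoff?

86 hours

Equal share of the threshold: 190/10 = 19.
At this profile no one gains by cutting their contribution: any cut drops the total below 190, the project is cancelled, contributions are refunded, and the deviator ends with 51, which is less than 51 − 19 + 54 = 86. Contributing more than 19 just wastes the excess. So contributing exactly 19 is a best response.
Each player's payoff: 51 − 19 + 54 = 86.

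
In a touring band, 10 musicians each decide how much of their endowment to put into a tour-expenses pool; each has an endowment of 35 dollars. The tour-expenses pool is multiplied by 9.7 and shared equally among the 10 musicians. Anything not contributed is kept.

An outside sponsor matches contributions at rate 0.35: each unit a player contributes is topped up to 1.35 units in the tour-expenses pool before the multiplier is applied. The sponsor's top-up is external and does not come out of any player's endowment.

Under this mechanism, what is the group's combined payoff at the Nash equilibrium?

4583.25 dollars

The effective private return per unit is now 9.7 × 1.35 / 10 = 1.3095 > 1, so every player's dominant strategy flips to full contribution.
At the Nash equilibrium everyone contributes 35. Group total payoff = 9.7 × 1.35 × 350 = 4583.25.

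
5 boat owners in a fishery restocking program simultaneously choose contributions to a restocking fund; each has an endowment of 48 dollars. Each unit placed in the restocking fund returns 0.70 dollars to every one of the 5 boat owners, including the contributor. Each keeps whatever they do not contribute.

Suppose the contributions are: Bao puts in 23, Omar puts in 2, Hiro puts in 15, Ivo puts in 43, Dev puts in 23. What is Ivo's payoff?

79.20 dollars

Total contributed: 23 + 2 + 15 + 43 + 23 = 106.
Each receives 0.70 × 106 = 74.20 from the restocking fund.
Ivo keeps 48 − 43 = 5, so Ivo's payoff is 5 + 74.20 = 79.20.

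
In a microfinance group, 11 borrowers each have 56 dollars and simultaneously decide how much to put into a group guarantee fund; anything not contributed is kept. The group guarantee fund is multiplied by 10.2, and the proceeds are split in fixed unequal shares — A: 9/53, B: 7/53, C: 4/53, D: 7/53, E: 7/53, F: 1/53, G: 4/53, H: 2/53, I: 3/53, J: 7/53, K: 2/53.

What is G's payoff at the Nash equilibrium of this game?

271.55 dollars

Each unit j contributes comes back to j as 10.2 × (j's share), so j prefers to contribute only if that share exceeds 1/10.2 = 0.0980; otherwise keeping the unit dominates.
A, B, D, E and J clear that bar, contributing 56 each; the remaining 6 contribute 0. Total contributed: 280.
G keeps 56 and receives 10.2 × 280 × 4/53 = 215.55 from the group guarantee fund, for a payoff of 271.55.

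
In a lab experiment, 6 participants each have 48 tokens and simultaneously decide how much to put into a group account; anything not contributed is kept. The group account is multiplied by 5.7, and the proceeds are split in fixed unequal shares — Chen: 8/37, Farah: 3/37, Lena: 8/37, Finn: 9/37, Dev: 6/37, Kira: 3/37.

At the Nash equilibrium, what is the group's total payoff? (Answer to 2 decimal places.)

Each unit j contributes comes back to j as 5.7 × (j's share), so j prefers to contribute only if that share exceeds 1/5.7 = 0.1754; otherwise keeping the unit dominates.
Chen, Lena and Finn are above the threshold, contributing 48 each; the remaining 3 contribute 0. Total contributed: 144.
The group account pays out 5.7 × 144 = 820.80 in total (split across the unequal shares, but the aggregate is all that matters for the group sum).
The 3 free-riders keep 48 each, adding 144. Group total = 144 + 820.80 = 964.80.

964.80 tokens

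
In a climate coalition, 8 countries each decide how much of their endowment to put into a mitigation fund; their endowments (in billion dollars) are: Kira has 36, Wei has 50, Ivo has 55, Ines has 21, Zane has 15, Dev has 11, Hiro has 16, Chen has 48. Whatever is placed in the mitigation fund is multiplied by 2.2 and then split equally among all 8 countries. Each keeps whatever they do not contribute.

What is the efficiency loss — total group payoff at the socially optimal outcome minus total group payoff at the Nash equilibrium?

302.40 billion dollars

The private return per contributed unit is 2.2/8 = 0.2750 < 1 for every player regardless of endowment, so the Nash equilibrium is zero contribution and the group total is Σ E_j = 36 + 50 + 55 + 21 + 15 + 11 + 16 + 48 = 252.
Each contributed unit returns 2.200 to the group, so the social optimum is full contribution by everyone: group total = 2.200 × 252 = 554.40.
Efficiency loss = (2.200 − 1) × 252 = 302.40.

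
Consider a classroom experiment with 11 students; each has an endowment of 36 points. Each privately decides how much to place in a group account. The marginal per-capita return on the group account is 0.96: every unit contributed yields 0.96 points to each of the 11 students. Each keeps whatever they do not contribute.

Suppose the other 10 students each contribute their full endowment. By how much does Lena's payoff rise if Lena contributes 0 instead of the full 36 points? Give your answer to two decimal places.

Switching from a contribution of 36 to 0 lets Lena keep an extra 36 points, but lowers the group account by 36, which costs Lena their own share of that drop: 0.96 × 36 = 34.56.
Net gain = 36 − 34.56 = 1.44. The private return per contributed unit (0.96) is below 1, so free-riding is indeed the best response regardless of what the others do.

1.44 points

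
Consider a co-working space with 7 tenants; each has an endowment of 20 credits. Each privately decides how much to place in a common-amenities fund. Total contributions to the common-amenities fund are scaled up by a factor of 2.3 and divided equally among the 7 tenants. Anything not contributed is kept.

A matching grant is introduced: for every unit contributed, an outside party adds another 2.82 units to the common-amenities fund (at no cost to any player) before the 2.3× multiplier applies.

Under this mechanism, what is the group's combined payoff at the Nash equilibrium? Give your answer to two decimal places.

1230.04 credits

Under the mechanism each unit contributed yields 2.3 × 3.82 / 7 = 1.2551 back to its contributor per unit of net cost, which exceeds 1, making full contribution the dominant choice for everyone.
At the Nash equilibrium everyone contributes 20. Group total payoff = 2.3 × 3.82 × 140 = 1230.04.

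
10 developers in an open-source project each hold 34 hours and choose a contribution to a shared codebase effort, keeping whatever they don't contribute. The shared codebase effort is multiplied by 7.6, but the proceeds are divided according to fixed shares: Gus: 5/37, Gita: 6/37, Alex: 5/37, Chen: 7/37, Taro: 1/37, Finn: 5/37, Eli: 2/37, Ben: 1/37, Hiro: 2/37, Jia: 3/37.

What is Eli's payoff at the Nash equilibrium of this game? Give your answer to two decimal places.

103.84 hours

Each unit j contributes comes back to j as 7.6 × (j's share), so j prefers to contribute only if that share exceeds 1/7.6 = 0.1316; otherwise keeping the unit dominates.
The shares above 0.1316 belong to Gus, Gita, Alex, Chen and Finn, contributing 34 each; the remaining 5 contribute 0. Total contributed: 170.
Eli keeps 34 and receives 7.6 × 170 × 2/37 = 69.84 from the shared codebase effort, for a payoff of 103.84.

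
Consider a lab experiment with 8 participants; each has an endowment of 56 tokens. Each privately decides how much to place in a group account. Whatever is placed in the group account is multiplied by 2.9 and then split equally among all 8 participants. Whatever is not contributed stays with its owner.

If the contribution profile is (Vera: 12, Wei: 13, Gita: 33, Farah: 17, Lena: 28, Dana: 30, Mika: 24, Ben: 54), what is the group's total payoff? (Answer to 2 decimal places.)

848.90 tokens

Total contributed: 12 + 13 + 33 + 17 + 28 + 30 + 24 + 54 = 211; total kept: 8 × 56 − 211 = 237.
The group account pays out 2.9 × 211 = 611.90 in aggregate.
Group total = 237 + 611.90 = 848.90.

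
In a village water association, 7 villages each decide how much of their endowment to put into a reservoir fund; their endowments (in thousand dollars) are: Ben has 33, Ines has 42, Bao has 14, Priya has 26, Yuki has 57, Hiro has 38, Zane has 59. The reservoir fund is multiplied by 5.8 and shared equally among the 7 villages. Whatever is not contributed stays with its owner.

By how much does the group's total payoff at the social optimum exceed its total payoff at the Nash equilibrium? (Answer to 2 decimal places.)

The private return per contributed unit is 5.8/7 = 0.8286 < 1 for every player regardless of endowment, so the Nash equilibrium is zero contribution and the group total is Σ E_j = 33 + 42 + 14 + 26 + 57 + 38 + 59 = 269.
Each contributed unit returns 5.800 to the group, so the social optimum is full contribution by everyone: group total = 5.800 × 269 = 1560.20.
Efficiency loss = (5.800 − 1) × 269 = 1291.20.

1291.20 thousand dollars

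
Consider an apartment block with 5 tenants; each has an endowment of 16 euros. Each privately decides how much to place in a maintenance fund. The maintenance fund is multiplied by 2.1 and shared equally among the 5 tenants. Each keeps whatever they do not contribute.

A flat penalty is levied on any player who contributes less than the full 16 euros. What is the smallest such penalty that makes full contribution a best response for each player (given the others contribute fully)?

9.28 euros

Given the others contribute fully, the best deviation is to contribute 0 (any partial contribution still incurs the fine and gives up units whose private return 0.4200 is below 1).
Deviating from 16 to 0 saves 16 euros but forfeits the deviator's share of the drop in the maintenance fund: 2.1/5 × 16 = 6.72.
So the deviation gain is 16 − 6.72 = 9.28, and the fine must be at least 9.28 euros to wipe it out.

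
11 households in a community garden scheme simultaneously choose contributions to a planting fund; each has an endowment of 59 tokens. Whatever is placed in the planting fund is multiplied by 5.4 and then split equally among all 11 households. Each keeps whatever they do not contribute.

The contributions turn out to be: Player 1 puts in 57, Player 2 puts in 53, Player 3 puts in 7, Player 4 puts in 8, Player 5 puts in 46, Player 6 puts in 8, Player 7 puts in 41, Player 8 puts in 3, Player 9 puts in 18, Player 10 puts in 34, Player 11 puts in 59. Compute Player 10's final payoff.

188.96 tokens

Total contributed: 57 + 53 + 7 + 8 + 46 + 8 + 41 + 3 + 18 + 34 + 59 = 334.
Each receives 5.4 × 334 / 11 = 163.96 from the planting fund.
Player 10 keeps 59 − 34 = 25, so Player 10's payoff is 25 + 163.96 = 188.96.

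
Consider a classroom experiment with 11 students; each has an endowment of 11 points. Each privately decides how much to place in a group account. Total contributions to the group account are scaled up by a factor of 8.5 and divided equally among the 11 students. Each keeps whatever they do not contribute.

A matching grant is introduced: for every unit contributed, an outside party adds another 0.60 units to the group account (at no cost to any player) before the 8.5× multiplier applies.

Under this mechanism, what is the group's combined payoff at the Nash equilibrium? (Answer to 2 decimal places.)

1645.60 points

The effective private return per unit is now 8.5 × 1.60 / 11 = 1.2364 > 1, so every player's dominant strategy flips to full contribution.
So the Nash equilibrium is full contribution by all 11; the group earns 8.5 × 1.60 × 121 = 1645.60.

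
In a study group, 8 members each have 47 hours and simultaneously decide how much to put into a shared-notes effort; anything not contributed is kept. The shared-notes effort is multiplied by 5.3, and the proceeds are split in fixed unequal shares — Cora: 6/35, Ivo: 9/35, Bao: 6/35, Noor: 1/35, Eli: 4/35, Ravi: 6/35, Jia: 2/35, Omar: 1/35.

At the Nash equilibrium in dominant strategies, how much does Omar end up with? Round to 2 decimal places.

54.12 hours

Each unit j contributes comes back to j as 5.3 × (j's share), so j prefers to contribute only if that share exceeds 1/5.3 = 0.1887; otherwise keeping the unit dominates.
Only Ivo (9/35) clears that bar, contributing 47; the remaining 7 contribute 0. Total contributed: 47.
Omar keeps 47 and receives 5.3 × 47 × 1/35 = 7.12 from the shared-notes effort, for a payoff of 54.12.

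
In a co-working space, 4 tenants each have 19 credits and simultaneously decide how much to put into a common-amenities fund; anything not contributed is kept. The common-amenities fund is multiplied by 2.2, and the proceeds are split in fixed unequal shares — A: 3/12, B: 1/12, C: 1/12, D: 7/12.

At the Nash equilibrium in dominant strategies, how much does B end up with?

22.48 credits

Each unit j contributes comes back to j as 2.2 × (j's share), so j prefers to contribute only if that share exceeds 1/2.2 = 0.4545; otherwise keeping the unit dominates.
D alone (share 7/12) is above the threshold, contributing 19; the remaining 3 contribute 0. Total contributed: 19.
B keeps 19 and receives 2.2 × 19 × 1/12 = 3.48 from the common-amenities fund, for a payoff of 22.48.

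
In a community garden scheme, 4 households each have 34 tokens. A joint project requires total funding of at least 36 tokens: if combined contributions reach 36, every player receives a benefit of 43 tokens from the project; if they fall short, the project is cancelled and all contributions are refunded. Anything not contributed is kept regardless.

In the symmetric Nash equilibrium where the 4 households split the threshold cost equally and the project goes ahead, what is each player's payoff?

68 tokens

Equal share of the threshold: 36/4 = 9.
At this profile no one gains by cutting their contribution: any cut drops the total below 36, the project is cancelled, contributions are refunded, and the deviator ends with 34, which is less than 34 − 9 + 43 = 68. Contributing more than 9 just wastes the excess. So contributing exactly 9 is a best response.
Each player's payoff: 34 − 9 + 43 = 68.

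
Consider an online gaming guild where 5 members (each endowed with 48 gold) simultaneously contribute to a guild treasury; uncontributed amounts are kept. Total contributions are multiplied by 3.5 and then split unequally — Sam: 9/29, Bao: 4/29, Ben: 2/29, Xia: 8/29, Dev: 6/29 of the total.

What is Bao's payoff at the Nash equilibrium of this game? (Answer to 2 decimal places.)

Each unit j contributes comes back to j as 3.5 × (j's share), so j prefers to contribute only if that share exceeds 1/3.5 = 0.2857; otherwise keeping the unit dominates.
The only share above 0.2857 is Sam's 9/29, contributing 48; the remaining 4 contribute 0. Total contributed: 48.
Bao keeps 48 and receives 3.5 × 48 × 4/29 = 23.17 from the guild treasury, for a payoff of 71.17.

71.17 gold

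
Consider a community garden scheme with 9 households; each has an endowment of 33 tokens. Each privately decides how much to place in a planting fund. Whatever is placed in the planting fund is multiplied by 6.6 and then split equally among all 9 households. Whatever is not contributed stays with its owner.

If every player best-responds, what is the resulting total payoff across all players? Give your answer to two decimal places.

297.00 tokens

Each contributed unit returns 6.6/9 = 0.7333 to its contributor — below 1 — so contributing 0 is dominant for every player. At the Nash equilibrium everyone keeps their 33, and the group total is 9 × 33 = 297.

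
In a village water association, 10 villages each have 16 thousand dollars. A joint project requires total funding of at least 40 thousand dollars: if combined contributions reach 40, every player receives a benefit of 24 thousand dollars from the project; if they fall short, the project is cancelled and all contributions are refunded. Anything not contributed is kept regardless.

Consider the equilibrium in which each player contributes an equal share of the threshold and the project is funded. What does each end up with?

Equal share of the threshold: 40/10 = 4.
At this profile no one gains by cutting their contribution: any cut drops the total below 40, the project is cancelled, contributions are refunded, and the deviator ends with 16, which is less than 16 − 4 + 24 = 36. Contributing more than 4 just wastes the excess. So contributing exactly 4 is a best response.
Each player's payoff: 16 − 4 + 24 = 36.

36 thousand dollars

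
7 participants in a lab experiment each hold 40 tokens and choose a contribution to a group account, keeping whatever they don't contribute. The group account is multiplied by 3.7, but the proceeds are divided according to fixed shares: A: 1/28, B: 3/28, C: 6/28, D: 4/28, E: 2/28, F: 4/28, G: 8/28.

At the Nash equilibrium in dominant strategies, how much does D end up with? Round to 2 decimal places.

For player j, contributing a unit is worthwhile iff 3.7 × (j's share) ≥ 1, i.e. iff j's share is at least 0.2703.
Only G (8/28) clears that bar, contributing 40; the remaining 6 contribute 0. Total contributed: 40.
D keeps 40 and receives 3.7 × 40 × 4/28 = 21.14 from the group account, for a payoff of 61.14.

61.14 tokens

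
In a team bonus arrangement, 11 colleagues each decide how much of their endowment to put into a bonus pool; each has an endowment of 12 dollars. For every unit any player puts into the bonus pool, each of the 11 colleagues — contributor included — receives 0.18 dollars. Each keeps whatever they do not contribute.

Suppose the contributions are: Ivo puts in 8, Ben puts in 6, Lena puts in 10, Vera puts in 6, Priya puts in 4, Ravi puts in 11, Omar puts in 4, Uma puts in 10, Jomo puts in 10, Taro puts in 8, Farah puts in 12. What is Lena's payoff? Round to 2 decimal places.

Total contributed: 8 + 6 + 10 + 6 + 4 + 11 + 4 + 10 + 10 + 8 + 12 = 89.
Each receives 0.18 × 89 = 16.02 from the bonus pool.
Lena keeps 12 − 10 = 2, so Lena's payoff is 2 + 16.02 = 18.02.

18.02 dollars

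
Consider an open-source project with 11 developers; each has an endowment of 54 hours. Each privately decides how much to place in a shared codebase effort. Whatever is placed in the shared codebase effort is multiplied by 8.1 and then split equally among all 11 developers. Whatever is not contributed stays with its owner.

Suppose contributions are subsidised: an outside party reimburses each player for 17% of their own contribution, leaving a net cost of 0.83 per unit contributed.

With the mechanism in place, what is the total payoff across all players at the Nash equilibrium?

The effective private return is (8.1/11) / 0.83 = 0.8872, which is still under 1, so the mechanism doesn't change anyone's dominant strategy: zero contribution.
Everyone keeps their endowment and the group total is 11 × 54 = 594.

594.00 hours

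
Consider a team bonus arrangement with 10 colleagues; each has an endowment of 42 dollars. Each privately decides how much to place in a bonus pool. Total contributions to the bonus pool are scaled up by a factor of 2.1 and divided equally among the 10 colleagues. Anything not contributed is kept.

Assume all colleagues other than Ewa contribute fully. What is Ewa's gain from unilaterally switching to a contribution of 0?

33.18 dollars

Switching from a contribution of 42 to 0 lets Ewa keep an extra 42 dollars, but lowers the bonus pool by 42, which costs Ewa their own share of that drop: 2.1/10 × 42 = 8.82.
Net gain = 42 − 8.82 = 33.18. The private return per contributed unit (0.2100) is below 1, so free-riding is indeed the best response regardless of what the others do.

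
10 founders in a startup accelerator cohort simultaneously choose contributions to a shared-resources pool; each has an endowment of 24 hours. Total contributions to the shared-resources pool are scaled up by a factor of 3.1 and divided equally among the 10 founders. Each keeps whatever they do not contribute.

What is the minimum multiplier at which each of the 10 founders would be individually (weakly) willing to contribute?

10

A contributed unit returns (multiplier)/10 to its contributor.
This reaches 1 exactly when the multiplier is 10.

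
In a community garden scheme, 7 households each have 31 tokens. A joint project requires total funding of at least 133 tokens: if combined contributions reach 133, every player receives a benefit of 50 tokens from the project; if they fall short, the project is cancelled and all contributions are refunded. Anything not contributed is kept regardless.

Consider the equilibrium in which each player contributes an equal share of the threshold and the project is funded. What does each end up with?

Equal share of the threshold: 133/7 = 19.
At this profile no one gains by cutting their contribution: any cut drops the total below 133, the project is cancelled, contributions are refunded, and the deviator ends with 31, which is less than 31 − 19 + 50 = 62. Contributing more than 19 just wastes the excess. So contributing exactly 19 is a best response.
Each player's payoff: 31 − 19 + 50 = 62.

62 tokens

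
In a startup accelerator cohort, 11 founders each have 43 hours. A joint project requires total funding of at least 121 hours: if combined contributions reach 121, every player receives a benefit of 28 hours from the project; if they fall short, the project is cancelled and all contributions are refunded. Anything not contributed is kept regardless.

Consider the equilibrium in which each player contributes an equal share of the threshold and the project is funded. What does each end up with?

60 hours

Equal share of the threshold: 121/11 = 11.
At this profile no one gains by cutting their contribution: any cut drops the total below 121, the project is cancelled, contributions are refunded, and the deviator ends with 43, which is less than 43 − 11 + 28 = 60. Contributing more than 11 just wastes the excess. So contributing exactly 11 is a best response.
Each player's payoff: 43 − 11 + 28 = 60.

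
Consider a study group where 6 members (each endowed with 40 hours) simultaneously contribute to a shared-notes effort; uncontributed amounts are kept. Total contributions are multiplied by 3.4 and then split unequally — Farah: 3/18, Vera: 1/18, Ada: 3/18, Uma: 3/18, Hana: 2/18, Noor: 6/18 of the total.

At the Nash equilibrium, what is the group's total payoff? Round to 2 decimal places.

Player j's private return per contributed unit is 3.4 × (j's share). Contributing is weakly dominant for j when that share is at least 1/3.4 = 0.2941, and contributing 0 is dominant otherwise.
The only share above 0.2941 is Noor's 6/18, contributing 40; the remaining 5 contribute 0. Total contributed: 40.
The shared-notes effort pays out 3.4 × 40 = 136.00 in total (split across the unequal shares, but the aggregate is all that matters for the group sum).
The 5 free-riders keep 40 each, adding 200. Group total = 200 + 136.00 = 336.00.

336.00 hours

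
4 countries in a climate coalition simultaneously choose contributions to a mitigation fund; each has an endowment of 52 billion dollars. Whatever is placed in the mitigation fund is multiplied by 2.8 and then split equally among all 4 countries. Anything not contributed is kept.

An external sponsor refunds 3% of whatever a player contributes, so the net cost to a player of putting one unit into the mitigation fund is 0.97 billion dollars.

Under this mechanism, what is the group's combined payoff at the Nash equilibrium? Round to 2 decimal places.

The effective private return is (2.8/4) / 0.97 = 0.7216, which is still under 1, so the mechanism doesn't change anyone's dominant strategy: zero contribution.
Everyone keeps their endowment and the group total is 4 × 52 = 208.

208.00 billion dollars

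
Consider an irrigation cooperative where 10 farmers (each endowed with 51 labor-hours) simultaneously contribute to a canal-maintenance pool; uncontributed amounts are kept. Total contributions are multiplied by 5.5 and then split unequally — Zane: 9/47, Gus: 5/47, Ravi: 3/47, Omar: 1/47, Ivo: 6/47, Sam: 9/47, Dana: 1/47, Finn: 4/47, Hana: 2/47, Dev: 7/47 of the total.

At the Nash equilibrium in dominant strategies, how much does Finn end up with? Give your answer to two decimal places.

98.74 labor-hours

Player j's private return per contributed unit is 5.5 × (j's share). Contributing is weakly dominant for j when that share is at least 1/5.5 = 0.1818, and contributing 0 is dominant otherwise.
Zane and Sam are above the threshold, contributing 51 each; the remaining 8 contribute 0. Total contributed: 102.
Finn keeps 51 and receives 5.5 × 102 × 4/47 = 47.74 from the canal-maintenance pool, for a payoff of 98.74.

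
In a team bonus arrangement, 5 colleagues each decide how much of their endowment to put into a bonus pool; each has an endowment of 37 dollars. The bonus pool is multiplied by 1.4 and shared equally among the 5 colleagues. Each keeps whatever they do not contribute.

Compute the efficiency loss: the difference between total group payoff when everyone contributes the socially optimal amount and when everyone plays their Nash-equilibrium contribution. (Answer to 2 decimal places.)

Each contributed unit returns 1.4/5 = 0.2800 to its contributor — below 1 — so contributing 0 is dominant for every player. At the Nash equilibrium everyone keeps their 37, and the group total is 5 × 37 = 185.
Each contributed unit returns 1.400 to the group as a whole (0.2800 to each of 5 players), which exceeds 1, so the social optimum is full contribution: group total = 1.400 × 185 = 259.00.
Efficiency loss = 259.00 − 185 = 74.00.

74.00 dollars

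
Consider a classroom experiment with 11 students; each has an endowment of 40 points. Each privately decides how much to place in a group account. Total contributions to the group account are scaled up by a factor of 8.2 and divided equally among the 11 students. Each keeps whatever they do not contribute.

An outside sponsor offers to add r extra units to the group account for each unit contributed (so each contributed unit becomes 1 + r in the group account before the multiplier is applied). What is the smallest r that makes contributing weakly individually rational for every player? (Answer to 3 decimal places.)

0.341

With matching at rate r, one contributed unit becomes (1 + r) in the group account and returns 8.2 × (1 + r) / 11 to the contributor.
Setting this equal to 1: 1 + r = 11/8.2 = 1.3415.
So the minimum matching rate is r = 1.3415 − 1 = 0.341.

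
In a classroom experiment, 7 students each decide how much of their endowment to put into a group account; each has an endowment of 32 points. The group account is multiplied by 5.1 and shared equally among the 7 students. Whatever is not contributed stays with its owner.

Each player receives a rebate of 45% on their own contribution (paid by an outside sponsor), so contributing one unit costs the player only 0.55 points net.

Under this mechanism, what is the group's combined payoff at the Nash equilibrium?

1243.20 points

Under the mechanism each unit contributed yields (5.1/7) / 0.55 = 1.3247 back to its contributor per unit of net cost, which exceeds 1, making full contribution the dominant choice for everyone.
At the Nash equilibrium everyone contributes 32. Group total payoff = 7 × (32 × 0.45 + 5.1 × 32) = 1243.20.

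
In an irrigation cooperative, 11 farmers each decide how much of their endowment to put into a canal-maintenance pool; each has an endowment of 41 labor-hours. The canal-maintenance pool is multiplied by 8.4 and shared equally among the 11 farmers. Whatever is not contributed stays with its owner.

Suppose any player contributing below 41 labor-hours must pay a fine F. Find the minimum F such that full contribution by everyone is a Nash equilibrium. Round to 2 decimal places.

9.69 labor-hours

Given the others contribute fully, the best deviation is to contribute 0 (any partial contribution still incurs the fine and gives up units whose private return 0.7636 is below 1).
Deviating from 41 to 0 saves 41 labor-hours but forfeits the deviator's share of the drop in the canal-maintenance pool: 8.4/11 × 41 = 31.31.
So the deviation gain is 41 − 31.31 = 9.69, and the fine must be at least 9.69 labor-hours to wipe it out.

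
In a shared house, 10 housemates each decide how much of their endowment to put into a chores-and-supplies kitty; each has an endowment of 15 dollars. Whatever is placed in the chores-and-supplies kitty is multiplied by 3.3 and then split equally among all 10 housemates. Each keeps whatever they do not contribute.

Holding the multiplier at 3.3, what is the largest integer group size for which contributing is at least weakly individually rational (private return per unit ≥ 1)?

Private return per unit is 3.3/(group size), which is ≥ 1 whenever the group size is ≤ 3.3.
The largest such integer is 3.

3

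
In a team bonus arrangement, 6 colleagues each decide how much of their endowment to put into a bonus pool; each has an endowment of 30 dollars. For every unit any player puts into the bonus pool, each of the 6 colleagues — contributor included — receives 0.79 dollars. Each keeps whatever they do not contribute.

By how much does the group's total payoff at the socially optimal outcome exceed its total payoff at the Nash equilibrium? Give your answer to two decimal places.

673.20 dollars

The private return per contributed unit is 0.79 < 1, so contributing 0 is dominant for every player. At the Nash equilibrium everyone keeps their 30, and the group total is 6 × 30 = 180.
Each contributed unit returns 4.740 to the group as a whole (0.79 to each of 6 players), which exceeds 1, so the social optimum is full contribution: group total = 4.740 × 180 = 853.20.
Efficiency loss = 853.20 − 180 = 673.20.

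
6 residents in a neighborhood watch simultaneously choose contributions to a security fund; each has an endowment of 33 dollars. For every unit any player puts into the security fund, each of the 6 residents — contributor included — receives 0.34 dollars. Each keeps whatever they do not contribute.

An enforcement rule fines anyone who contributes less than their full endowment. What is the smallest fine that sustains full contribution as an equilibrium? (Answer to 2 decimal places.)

Given the others contribute fully, the best deviation is to contribute 0 (any partial contribution still incurs the fine and gives up units whose private return 0.34 is below 1).
Deviating from 33 to 0 saves 33 dollars but forfeits the deviator's share of the drop in the security fund: 0.34 × 33 = 11.22.
So the deviation gain is 33 − 11.22 = 21.78, and the fine must be at least 21.78 dollars to wipe it out.

21.78 dollars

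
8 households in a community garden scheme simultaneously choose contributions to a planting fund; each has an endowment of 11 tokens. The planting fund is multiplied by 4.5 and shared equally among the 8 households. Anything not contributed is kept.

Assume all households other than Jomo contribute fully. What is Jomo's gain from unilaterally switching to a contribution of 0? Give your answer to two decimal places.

4.81 tokens

Switching from a contribution of 11 to 0 lets Jomo keep an extra 11 tokens, but lowers the planting fund by 11, which costs Jomo their own share of that drop: 4.5/8 × 11 = 6.19.
Net gain = 11 − 6.19 = 4.81. The private return per contributed unit (0.5625) is below 1, so free-riding is indeed the best response regardless of what the others do.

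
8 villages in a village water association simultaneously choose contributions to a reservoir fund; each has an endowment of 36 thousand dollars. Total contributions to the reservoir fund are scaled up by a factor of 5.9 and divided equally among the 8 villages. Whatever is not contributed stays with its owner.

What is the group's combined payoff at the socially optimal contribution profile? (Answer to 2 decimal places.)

1699.20 thousand dollars

Each contributed unit returns 5.900 to the group as a whole (0.7375 to each of 8 players), which exceeds 1, so the social optimum is full contribution: group total = 5.900 × 288 = 1699.20.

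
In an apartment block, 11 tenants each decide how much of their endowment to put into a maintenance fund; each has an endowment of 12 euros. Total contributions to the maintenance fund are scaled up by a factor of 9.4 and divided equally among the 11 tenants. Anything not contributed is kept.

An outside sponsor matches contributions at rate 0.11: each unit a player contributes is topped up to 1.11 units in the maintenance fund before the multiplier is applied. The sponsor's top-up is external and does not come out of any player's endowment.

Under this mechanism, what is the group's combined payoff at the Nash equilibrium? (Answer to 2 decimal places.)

132.00 euros

Even with the mechanism, each unit contributed returns only 9.4 × 1.11 / 11 = 0.9485 per unit of net cost, so contributing nothing is still dominant.
Everyone keeps their endowment and the group total is 11 × 12 = 132.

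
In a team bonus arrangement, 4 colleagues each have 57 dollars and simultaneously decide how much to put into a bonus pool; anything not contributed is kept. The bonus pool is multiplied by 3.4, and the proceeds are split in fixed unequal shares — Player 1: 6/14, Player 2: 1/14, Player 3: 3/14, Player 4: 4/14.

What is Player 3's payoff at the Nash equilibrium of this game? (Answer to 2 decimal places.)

98.53 dollars

Player j's private return per contributed unit is 3.4 × (j's share). Contributing is weakly dominant for j when that share is at least 1/3.4 = 0.2941, and contributing 0 is dominant otherwise.
Player 1 alone (share 6/14) is above the threshold, contributing 57; the remaining 3 contribute 0. Total contributed: 57.
Player 3 keeps 57 and receives 3.4 × 57 × 3/14 = 41.53 from the bonus pool, for a payoff of 98.53.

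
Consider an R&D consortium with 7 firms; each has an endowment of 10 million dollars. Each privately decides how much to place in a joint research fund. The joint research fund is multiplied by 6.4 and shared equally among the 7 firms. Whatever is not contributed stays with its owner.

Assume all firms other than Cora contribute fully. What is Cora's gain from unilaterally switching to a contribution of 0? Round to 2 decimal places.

Switching from a contribution of 10 to 0 lets Cora keep an extra 10 million dollars, but lowers the joint research fund by 10, which costs Cora their own share of that drop: 6.4/7 × 10 = 9.14.
Net gain = 10 − 9.14 = 0.86. The private return per contributed unit (0.9143) is below 1, so free-riding is indeed the best response regardless of what the others do.

0.86 million dollars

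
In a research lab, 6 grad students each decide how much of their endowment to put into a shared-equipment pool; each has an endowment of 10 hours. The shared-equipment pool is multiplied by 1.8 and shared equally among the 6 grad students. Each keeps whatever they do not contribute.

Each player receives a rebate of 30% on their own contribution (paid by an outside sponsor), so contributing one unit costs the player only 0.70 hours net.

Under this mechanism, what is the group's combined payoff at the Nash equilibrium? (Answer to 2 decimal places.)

With the mechanism, a contributed unit returns (1.8/6) / 0.70 = 0.4286 per unit of net cost — still below 1 — so contributing 0 remains dominant for every player.
Everyone keeps their endowment and the group total is 6 × 10 = 60.

60.00 hours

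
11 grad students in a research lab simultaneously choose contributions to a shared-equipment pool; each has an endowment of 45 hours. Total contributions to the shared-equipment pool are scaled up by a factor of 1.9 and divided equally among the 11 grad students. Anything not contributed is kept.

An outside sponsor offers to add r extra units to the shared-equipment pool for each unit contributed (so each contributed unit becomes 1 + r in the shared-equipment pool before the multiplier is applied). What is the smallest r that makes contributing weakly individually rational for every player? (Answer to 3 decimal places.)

4.789

With matching at rate r, one contributed unit becomes (1 + r) in the shared-equipment pool and returns 1.9 × (1 + r) / 11 to the contributor.
Setting this equal to 1: 1 + r = 11/1.9 = 5.7895.
So the minimum matching rate is r = 5.7895 − 1 = 4.789.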